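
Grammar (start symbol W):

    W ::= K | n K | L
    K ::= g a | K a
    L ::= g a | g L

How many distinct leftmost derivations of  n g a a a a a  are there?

1

Parse trees for n g a a a a a:
  [W n [K [K [K [K [K g a] a] a] a] a]]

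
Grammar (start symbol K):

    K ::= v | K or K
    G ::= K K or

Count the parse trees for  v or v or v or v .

5

Parse trees for v or v or v or v:
  [K [K v] or [K [K v] or [K [K v] or [K v]]]]
  [K [K v] or [K [K [K v] or [K v]] or [K v]]]
  [K [K [K v] or [K v]] or [K [K v] or [K v]]]
  [K [K [K v] or [K [K v] or [K v]]] or [K v]]
  [K [K [K [K v] or [K v]] or [K v]] or [K v]]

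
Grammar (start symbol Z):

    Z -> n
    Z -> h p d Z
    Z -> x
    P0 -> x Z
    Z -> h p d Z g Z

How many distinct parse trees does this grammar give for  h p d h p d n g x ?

Parse trees for h p d h p d n g x:
  [Z h p d [Z h p d [Z n] g [Z x]]]
  [Z h p d [Z h p d [Z n]] g [Z x]]

2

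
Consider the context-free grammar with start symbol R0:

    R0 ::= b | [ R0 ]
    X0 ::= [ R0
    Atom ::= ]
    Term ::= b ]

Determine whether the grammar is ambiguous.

Unambiguous

Only R0 is reachable from R0; ignoring the rest: Each string is a nest of matched brackets around a single atom. An opening bracket forces the recursive rule; an atom forces the base rule.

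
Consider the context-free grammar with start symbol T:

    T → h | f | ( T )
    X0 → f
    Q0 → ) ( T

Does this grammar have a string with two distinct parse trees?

Unambiguous

(X0, Q0 are unreachable from T, so their rules don't affect L(T).) Each string is a nest of matched brackets around a single atom. An opening bracket forces the recursive rule; an atom forces the base rule.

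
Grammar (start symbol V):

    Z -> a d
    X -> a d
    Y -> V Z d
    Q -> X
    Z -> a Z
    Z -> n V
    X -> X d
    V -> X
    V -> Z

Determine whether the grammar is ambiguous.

Witness: a d

Derivation 1: V ⇒ X ⇒ a d
Derivation 2: V ⇒ Z ⇒ a d

Two distinct leftmost derivations for the same string.

Ambiguous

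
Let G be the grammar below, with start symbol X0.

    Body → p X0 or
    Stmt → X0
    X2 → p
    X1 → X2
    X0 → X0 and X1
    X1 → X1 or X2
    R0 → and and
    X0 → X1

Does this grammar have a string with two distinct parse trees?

Only X0, X1, X2 are reachable from X0; ignoring the rest: This is a standard precedence ladder (X0 over X1 over X2), with each level left-recursive on its own operator ('and' at X0, 'or' at X1). That structure is LR(1), hence unambiguous.

Unambiguous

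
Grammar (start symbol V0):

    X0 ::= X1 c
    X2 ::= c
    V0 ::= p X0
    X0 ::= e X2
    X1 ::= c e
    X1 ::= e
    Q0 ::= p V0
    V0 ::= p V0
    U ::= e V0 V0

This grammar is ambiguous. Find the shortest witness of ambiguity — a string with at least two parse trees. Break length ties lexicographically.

p e c

length 3: p e c has 2 parse trees

Two derivations of p e c:
  V0 ⇒ p X0 ⇒ p X1 c ⇒ p e c
  V0 ⇒ p X0 ⇒ p e X2 ⇒ p e c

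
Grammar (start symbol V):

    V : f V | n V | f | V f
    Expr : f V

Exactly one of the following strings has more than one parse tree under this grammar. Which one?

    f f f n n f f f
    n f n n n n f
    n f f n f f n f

f f f n n f f f: 29 trees
n f n n n n f: 1 tree
n f f n f f n f: 1 tree

f f f n n f f f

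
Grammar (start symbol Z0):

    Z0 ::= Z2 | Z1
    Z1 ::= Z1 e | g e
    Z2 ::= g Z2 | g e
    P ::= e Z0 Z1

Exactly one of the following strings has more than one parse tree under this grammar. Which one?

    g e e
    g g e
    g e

g e

g e e: 1 tree
g g e: 1 tree
g e: 2 trees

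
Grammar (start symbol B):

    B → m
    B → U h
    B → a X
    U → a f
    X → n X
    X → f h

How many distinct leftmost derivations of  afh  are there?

Parse trees for afh:
  [B [U a f] h]
  [B a [X f h]]

2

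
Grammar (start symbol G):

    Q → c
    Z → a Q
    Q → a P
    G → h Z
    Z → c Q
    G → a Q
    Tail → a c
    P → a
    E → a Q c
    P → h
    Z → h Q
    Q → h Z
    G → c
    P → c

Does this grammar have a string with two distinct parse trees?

Unambiguous

(Tail, E are unreachable from G, so their rules don't affect L(G).) Each reachable nonterminal has at most one production per leading terminal, and all productions are right-linear; the derivation is determined token-by-token.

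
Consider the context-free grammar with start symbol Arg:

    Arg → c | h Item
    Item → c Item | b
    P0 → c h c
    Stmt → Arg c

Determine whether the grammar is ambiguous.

Only Arg, Item are reachable from Arg; ignoring the rest: Each reachable nonterminal has at most one production per leading terminal, and all productions are right-linear; the derivation is determined token-by-token.

Unambiguous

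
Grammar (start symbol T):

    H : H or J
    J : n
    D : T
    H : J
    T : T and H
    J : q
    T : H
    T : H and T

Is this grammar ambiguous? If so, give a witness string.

Ambiguous

Witness: n and n

Derivation 1: T ⇒ T and H ⇒ H and H ⇒ J and H ⇒ n and H ⇒ n and J ⇒ n and n
Derivation 2: T ⇒ H and T ⇒ J and T ⇒ n and T ⇒ n and H ⇒ n and J ⇒ n and n

Two distinct leftmost derivations for the same string.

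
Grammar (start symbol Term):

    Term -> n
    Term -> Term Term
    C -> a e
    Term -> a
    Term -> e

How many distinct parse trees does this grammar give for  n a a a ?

Parse trees for n a a a:
  [Term [Term n] [Term [Term a] [Term [Term a] [Term a]]]]
  [Term [Term n] [Term [Term [Term a] [Term a]] [Term a]]]
  [Term [Term [Term n] [Term a]] [Term [Term a] [Term a]]]
  [Term [Term [Term n] [Term [Term a] [Term a]]] [Term a]]
  [Term [Term [Term [Term n] [Term a]] [Term a]] [Term a]]

5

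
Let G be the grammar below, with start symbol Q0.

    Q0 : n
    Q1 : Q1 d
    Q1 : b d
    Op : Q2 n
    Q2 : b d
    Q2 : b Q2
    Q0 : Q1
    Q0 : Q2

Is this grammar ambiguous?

Ambiguous

Witness: b d

Derivation 1: Q0 ⇒ Q1 ⇒ b d
Derivation 2: Q0 ⇒ Q2 ⇒ b d

Two distinct leftmost derivations for the same string.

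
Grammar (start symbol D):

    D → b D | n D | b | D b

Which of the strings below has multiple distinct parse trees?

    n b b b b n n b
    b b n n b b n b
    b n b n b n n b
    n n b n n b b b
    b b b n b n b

n b b b b n n b: 1 tree
b b n n b b n b: 1 tree
b n b n b n n b: 1 tree
n n b n n b b b: 29 trees
b b b n b n b: 1 tree

n n b n n b b b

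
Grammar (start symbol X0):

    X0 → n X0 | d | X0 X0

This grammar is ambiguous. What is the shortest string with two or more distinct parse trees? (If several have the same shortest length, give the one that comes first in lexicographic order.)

length 1: no string has ≥2 trees
length 2: no string has ≥2 trees
length 3: d d d has 2 parse trees

Two derivations of d d d:
  X0 ⇒ X0 X0 ⇒ d X0 ⇒ d X0 X0 ⇒ d d X0 ⇒ d d d
  X0 ⇒ X0 X0 ⇒ X0 X0 X0 ⇒ d X0 X0 ⇒ d d X0 ⇒ d d d

d d d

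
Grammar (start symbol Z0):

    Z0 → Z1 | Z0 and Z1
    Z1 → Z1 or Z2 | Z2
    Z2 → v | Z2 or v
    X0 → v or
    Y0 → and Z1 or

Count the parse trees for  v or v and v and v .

2

Parse trees for v or v and v and v:
  [Z0 [Z0 [Z0 [Z1 [Z1 [Z2 v]] or [Z2 v]]] and [Z1 [Z2 v]]] and [Z1 [Z2 v]]]
  [Z0 [Z0 [Z0 [Z1 [Z2 [Z2 v] or v]]] and [Z1 [Z2 v]]] and [Z1 [Z2 v]]]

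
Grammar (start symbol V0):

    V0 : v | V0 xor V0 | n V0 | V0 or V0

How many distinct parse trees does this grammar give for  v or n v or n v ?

Parse trees for v or n v or n v:
  [V0 [V0 v] or [V0 n [V0 [V0 v] or [V0 n [V0 v]]]]]
  [V0 [V0 v] or [V0 [V0 n [V0 v]] or [V0 n [V0 v]]]]
  [V0 [V0 [V0 v] or [V0 n [V0 v]]] or [V0 n [V0 v]]]

3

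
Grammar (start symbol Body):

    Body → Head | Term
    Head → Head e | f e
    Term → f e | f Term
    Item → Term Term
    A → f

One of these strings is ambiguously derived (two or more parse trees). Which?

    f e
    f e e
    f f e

f e

f e: 2 trees
f e e: 1 tree
f f e: 1 tree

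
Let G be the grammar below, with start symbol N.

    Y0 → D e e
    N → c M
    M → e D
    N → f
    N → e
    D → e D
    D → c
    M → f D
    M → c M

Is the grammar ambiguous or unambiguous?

(Y0 is unreachable from N, so its rules don't affect L(N).) Restricted to the reachable nonterminals, every rule has the form A → t or A → t B, and no two rules for the same A share a first terminal. The grammar encodes a DFA — one run per string.

Unambiguous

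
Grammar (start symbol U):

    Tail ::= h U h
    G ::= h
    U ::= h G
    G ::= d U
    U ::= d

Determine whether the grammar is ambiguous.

Unambiguous

Only U, G are reachable from U; ignoring the rest: Restricted to the reachable nonterminals, every rule has the form A → t or A → t B, and no two rules for the same A share a first terminal. The grammar encodes a DFA — one run per string.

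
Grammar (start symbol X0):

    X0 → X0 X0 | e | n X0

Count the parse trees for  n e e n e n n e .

19

Parse trees for n e e n e n n e (showing first 6 of 19):
  [X0 [X0 n [X0 e]] [X0 [X0 e] [X0 [X0 n [X0 e]] [X0 n [X0 n [X0 e]]]]]]
  [X0 [X0 n [X0 e]] [X0 [X0 e] [X0 n [X0 [X0 e] [X0 n [X0 n [X0 e]]]]]]]
  [X0 [X0 n [X0 e]] [X0 [X0 [X0 e] [X0 n [X0 e]]] [X0 n [X0 n [X0 e]]]]]
  [X0 [X0 [X0 n [X0 e]] [X0 e]] [X0 [X0 n [X0 e]] [X0 n [X0 n [X0 e]]]]]
  [X0 [X0 [X0 n [X0 e]] [X0 e]] [X0 n [X0 [X0 e] [X0 n [X0 n [X0 e]]]]]]
  [X0 [X0 n [X0 [X0 e] [X0 e]]] [X0 [X0 n [X0 e]] [X0 n [X0 n [X0 e]]]]]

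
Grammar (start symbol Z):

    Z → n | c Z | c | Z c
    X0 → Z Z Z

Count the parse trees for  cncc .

Parse trees for cncc:
  [Z c [Z [Z [Z n] c] c]]
  [Z [Z c [Z [Z n] c]] c]
  [Z [Z [Z c [Z n]] c] c]

3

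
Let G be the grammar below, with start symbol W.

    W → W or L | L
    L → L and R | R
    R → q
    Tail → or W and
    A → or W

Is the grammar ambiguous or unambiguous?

Unambiguous

(Tail, A are unreachable from W, so their rules don't affect L(W).) This is a standard precedence ladder (W over L over R), with each level left-recursive on its own operator ('or' at W, 'and' at L). That structure is LR(1), hence unambiguous.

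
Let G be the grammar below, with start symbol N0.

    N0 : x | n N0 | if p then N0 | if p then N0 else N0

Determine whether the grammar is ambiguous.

Witness: if p then if p then x else x

Derivation 1: N0 ⇒ if p then N0 ⇒ if p then if p then N0 else N0 ⇒ if p then if p then x else N0 ⇒ if p then if p then x else x
Derivation 2: N0 ⇒ if p then N0 else N0 ⇒ if p then if p then N0 else N0 ⇒ if p then if p then x else N0 ⇒ if p then if p then x else x

Two distinct leftmost derivations for the same string.

Ambiguous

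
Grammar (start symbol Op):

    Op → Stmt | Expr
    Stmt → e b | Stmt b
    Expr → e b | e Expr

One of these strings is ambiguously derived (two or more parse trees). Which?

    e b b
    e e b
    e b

e b

e b b: 1 tree
e e b: 1 tree
e b: 2 trees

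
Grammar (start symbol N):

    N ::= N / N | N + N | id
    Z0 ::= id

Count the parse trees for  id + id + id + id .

Parse trees for id + id + id + id:
  [N [N id] + [N [N id] + [N [N id] + [N id]]]]
  [N [N id] + [N [N [N id] + [N id]] + [N id]]]
  [N [N [N id] + [N id]] + [N [N id] + [N id]]]
  [N [N [N id] + [N [N id] + [N id]]] + [N id]]
  [N [N [N [N id] + [N id]] + [N id]] + [N id]]

5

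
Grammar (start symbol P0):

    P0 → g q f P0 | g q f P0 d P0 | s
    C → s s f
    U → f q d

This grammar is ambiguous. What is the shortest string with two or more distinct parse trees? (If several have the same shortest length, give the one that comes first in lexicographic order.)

length 1: no string has ≥2 trees
length 4: no string has ≥2 trees
length 6: no string has ≥2 trees
length 7: no string has ≥2 trees
length 9: g q f g q f s d s has 2 parse trees

Two derivations of g q f g q f s d s:
  P0 ⇒ g q f P0 ⇒ g q f g q f P0 d P0 ⇒ g q f g q f s d P0 ⇒ g q f g q f s d s
  P0 ⇒ g q f P0 d P0 ⇒ g q f g q f P0 d P0 ⇒ g q f g q f s d P0 ⇒ g q f g q f s d s

g q f g q f s d s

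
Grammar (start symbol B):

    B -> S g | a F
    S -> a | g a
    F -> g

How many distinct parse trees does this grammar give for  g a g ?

Parse trees for g a g:
  [B [S g a] g]

1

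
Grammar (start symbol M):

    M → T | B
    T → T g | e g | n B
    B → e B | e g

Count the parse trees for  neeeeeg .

1

Parse trees for neeeeeg:
  [M [T n [B e [B e [B e [B e [B e g]]]]]]]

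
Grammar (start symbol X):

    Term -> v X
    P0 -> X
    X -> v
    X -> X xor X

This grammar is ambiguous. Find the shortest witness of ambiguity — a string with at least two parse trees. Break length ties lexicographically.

v xor v xor v

length 1: no string has ≥2 trees
length 3: no string has ≥2 trees
length 5: v xor v xor v has 2 parse trees

Two derivations of v xor v xor v:
  X ⇒ X xor X ⇒ v xor X ⇒ v xor X xor X ⇒ v xor v xor X ⇒ v xor v xor v
  X ⇒ X xor X ⇒ X xor X xor X ⇒ v xor X xor X ⇒ v xor v xor X ⇒ v xor v xor v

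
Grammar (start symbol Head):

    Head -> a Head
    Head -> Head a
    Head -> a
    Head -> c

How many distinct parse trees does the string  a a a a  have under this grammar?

8

Parse trees for a a a a:
  [Head a [Head a [Head a [Head a]]]]
  [Head a [Head a [Head [Head a] a]]]
  [Head a [Head [Head a [Head a]] a]]
  [Head a [Head [Head [Head a] a] a]]
  [Head [Head a [Head a [Head a]]] a]
  [Head [Head a [Head [Head a] a]] a]
  [Head [Head [Head a [Head a]] a] a]
  [Head [Head [Head [Head a] a] a] a]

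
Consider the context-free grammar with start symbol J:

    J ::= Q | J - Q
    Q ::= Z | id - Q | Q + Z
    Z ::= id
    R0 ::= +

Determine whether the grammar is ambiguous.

Witness: id - id

Derivation 1: J ⇒ Q ⇒ id - Q ⇒ id - Z ⇒ id - id
Derivation 2: J ⇒ J - Q ⇒ Q - Q ⇒ Z - Q ⇒ id - Q ⇒ id - Z ⇒ id - id

Two distinct leftmost derivations for the same string.

Ambiguous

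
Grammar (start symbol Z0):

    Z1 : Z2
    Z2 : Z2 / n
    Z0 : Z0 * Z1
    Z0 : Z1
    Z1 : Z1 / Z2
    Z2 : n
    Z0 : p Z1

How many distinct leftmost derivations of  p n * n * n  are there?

Parse trees for p n * n * n:
  [Z0 [Z0 [Z0 p [Z1 [Z2 n]]] * [Z1 [Z2 n]]] * [Z1 [Z2 n]]]

1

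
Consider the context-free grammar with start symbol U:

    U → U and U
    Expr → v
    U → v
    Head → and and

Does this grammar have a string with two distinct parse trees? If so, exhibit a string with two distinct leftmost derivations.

Ambiguous

Witness: v and v and v

Derivation 1: U ⇒ U and U ⇒ U and U and U ⇒ v and U and U ⇒ v and v and U ⇒ v and v and v
Derivation 2: U ⇒ U and U ⇒ v and U ⇒ v and U and U ⇒ v and v and U ⇒ v and v and v

Two distinct leftmost derivations for the same string.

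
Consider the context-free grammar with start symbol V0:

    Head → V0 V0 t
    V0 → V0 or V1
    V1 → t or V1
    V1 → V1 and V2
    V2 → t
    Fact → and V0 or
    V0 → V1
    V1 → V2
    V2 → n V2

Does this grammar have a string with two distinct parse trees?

Witness: t or t

Derivation 1: V0 ⇒ V0 or V1 ⇒ V1 or V1 ⇒ V2 or V1 ⇒ t or V1 ⇒ t or V2 ⇒ t or t
Derivation 2: V0 ⇒ V1 ⇒ t or V1 ⇒ t or V2 ⇒ t or t

Two distinct leftmost derivations for the same string.

Ambiguous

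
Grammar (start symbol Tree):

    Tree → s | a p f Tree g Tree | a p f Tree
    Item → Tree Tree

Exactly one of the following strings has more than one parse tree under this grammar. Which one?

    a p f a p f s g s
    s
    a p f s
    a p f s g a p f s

a p f a p f s g s

a p f a p f s g s: 2 trees
s: 1 tree
a p f s: 1 tree
a p f s g a p f s: 1 tree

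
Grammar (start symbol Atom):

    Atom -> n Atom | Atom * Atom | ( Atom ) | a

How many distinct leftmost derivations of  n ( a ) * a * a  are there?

5

Parse trees for n ( a ) * a * a:
  [Atom n [Atom [Atom ( [Atom a] )] * [Atom [Atom a] * [Atom a]]]]
  [Atom n [Atom [Atom [Atom ( [Atom a] )] * [Atom a]] * [Atom a]]]
  [Atom [Atom n [Atom ( [Atom a] )]] * [Atom [Atom a] * [Atom a]]]
  [Atom [Atom n [Atom [Atom ( [Atom a] )] * [Atom a]]] * [Atom a]]
  [Atom [Atom [Atom n [Atom ( [Atom a] )]] * [Atom a]] * [Atom a]]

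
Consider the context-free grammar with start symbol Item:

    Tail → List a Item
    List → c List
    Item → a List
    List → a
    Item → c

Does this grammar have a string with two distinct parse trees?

Unambiguous

Only Item, List are reachable from Item; ignoring the rest: The reachable rules are right-linear with at most one rule per (nonterminal, next-terminal) pair. Each input token forces the next rule, so parsing is deterministic.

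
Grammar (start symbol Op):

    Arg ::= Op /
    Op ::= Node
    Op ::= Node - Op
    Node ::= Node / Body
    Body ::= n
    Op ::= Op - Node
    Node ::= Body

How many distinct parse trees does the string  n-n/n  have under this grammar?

2

Parse trees for n-n/n:
  [Op [Node [Body n]] - [Op [Node [Node [Body n]] / [Body n]]]]
  [Op [Op [Node [Body n]]] - [Node [Node [Body n]] / [Body n]]]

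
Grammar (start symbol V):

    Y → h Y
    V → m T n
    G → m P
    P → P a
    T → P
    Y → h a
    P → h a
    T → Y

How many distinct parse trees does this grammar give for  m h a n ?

2

Parse trees for m h a n:
  [V m [T [P h a]] n]
  [V m [T [Y h a]] n]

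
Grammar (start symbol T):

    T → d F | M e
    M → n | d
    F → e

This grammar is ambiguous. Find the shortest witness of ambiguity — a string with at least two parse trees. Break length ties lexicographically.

d e

length 2: d e has 2 parse trees

Two derivations of d e:
  T ⇒ d F ⇒ d e
  T ⇒ M e ⇒ d e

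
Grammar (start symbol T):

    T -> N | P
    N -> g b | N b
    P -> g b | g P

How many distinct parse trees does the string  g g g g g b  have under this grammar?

Parse trees for g g g g g b:
  [T [P g [P g [P g [P g [P g b]]]]]]

1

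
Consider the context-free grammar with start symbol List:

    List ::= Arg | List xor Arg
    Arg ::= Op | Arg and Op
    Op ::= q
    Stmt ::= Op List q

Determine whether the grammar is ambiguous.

Unambiguous

Only List, Arg, Op are reachable from List; ignoring the rest: The grammar is stratified — List handles 'xor' (left-recursive), Arg handles 'and', Op atoms. Each operator has a fixed associativity and precedence level, so every string has one parse.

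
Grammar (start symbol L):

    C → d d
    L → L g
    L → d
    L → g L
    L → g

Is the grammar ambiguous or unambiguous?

Ambiguous

Witness: g g

Derivation 1: L ⇒ L g ⇒ g g
Derivation 2: L ⇒ g L ⇒ g g

Two distinct leftmost derivations for the same string.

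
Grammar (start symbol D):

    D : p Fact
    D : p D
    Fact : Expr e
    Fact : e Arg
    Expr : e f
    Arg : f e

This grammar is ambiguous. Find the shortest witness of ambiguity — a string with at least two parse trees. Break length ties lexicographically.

length 4: p e f e has 2 parse trees

Two derivations of p e f e:
  D ⇒ p Fact ⇒ p Expr e ⇒ p e f e
  D ⇒ p Fact ⇒ p e Arg ⇒ p e f e

p e f e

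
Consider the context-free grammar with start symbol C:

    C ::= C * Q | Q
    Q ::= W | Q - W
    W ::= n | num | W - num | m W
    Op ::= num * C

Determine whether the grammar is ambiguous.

Witness: n - num

Derivation 1: C ⇒ Q ⇒ W ⇒ W - num ⇒ n - num
Derivation 2: C ⇒ Q ⇒ Q - W ⇒ W - W ⇒ n - W ⇒ n - num

Two distinct leftmost derivations for the same string.

Ambiguous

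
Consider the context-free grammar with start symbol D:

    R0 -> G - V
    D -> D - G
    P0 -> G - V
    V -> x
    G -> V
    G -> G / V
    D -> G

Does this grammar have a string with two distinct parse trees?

Only D, G, V are reachable from D; ignoring the rest: This is a standard precedence ladder (D over G over V), with each level left-recursive on its own operator ('-' at D, '/' at G). That structure is LR(1), hence unambiguous.

Unambiguous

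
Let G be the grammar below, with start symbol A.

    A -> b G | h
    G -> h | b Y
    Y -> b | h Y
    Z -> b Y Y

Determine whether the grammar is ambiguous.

Unambiguous

(Z is unreachable from A, so its rules don't affect L(A).) The reachable rules are right-linear with at most one rule per (nonterminal, next-terminal) pair. Each input token forces the next rule, so parsing is deterministic.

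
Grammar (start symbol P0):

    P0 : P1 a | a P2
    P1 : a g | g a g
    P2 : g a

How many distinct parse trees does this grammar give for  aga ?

Parse trees for aga:
  [P0 [P1 a g] a]
  [P0 a [P2 g a]]

2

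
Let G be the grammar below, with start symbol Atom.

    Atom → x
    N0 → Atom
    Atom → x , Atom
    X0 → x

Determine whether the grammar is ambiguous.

Only Atom is reachable from Atom; ignoring the rest: Right-recursive list with a separator: after each atom, whether the separator follows determines the rule. One parse per string.

Unambiguous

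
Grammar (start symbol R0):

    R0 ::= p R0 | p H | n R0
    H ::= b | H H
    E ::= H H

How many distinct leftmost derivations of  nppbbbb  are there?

5

Parse trees for nppbbbb:
  [R0 n [R0 p [R0 p [H [H b] [H [H b] [H [H b] [H b]]]]]]]
  [R0 n [R0 p [R0 p [H [H b] [H [H [H b] [H b]] [H b]]]]]]
  [R0 n [R0 p [R0 p [H [H [H b] [H b]] [H [H b] [H b]]]]]]
  [R0 n [R0 p [R0 p [H [H [H b] [H [H b] [H b]]] [H b]]]]]
  [R0 n [R0 p [R0 p [H [H [H [H b] [H b]] [H b]] [H b]]]]]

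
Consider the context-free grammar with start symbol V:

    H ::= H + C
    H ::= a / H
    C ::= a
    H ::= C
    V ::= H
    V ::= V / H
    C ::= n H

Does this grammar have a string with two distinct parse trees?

Ambiguous

Witness: a / a

Derivation 1: V ⇒ H ⇒ a / H ⇒ a / C ⇒ a / a
Derivation 2: V ⇒ V / H ⇒ H / H ⇒ C / H ⇒ a / H ⇒ a / C ⇒ a / a

Two distinct leftmost derivations for the same string.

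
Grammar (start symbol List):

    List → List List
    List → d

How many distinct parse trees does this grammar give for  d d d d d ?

Parse trees for d d d d d (showing first 6 of 14):
  [List [List d] [List [List d] [List [List d] [List [List d] [List d]]]]]
  [List [List d] [List [List d] [List [List [List d] [List d]] [List d]]]]
  [List [List d] [List [List [List d] [List d]] [List [List d] [List d]]]]
  [List [List d] [List [List [List d] [List [List d] [List d]]] [List d]]]
  [List [List d] [List [List [List [List d] [List d]] [List d]] [List d]]]
  [List [List [List d] [List d]] [List [List d] [List [List d] [List d]]]]

14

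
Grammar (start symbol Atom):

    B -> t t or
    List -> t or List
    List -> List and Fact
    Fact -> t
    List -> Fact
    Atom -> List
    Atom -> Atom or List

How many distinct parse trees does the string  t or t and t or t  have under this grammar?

3

Parse trees for t or t and t or t:
  [Atom [Atom [List t or [List [List [Fact t]] and [Fact t]]]] or [List [Fact t]]]
  [Atom [Atom [List [List t or [List [Fact t]]] and [Fact t]]] or [List [Fact t]]]
  [Atom [Atom [Atom [List [Fact t]]] or [List [List [Fact t]] and [Fact t]]] or [List [Fact t]]]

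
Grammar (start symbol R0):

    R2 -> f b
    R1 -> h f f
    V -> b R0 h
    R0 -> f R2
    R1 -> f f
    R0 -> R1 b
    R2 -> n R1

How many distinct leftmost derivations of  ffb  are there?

2

Parse trees for ffb:
  [R0 f [R2 f b]]
  [R0 [R1 f f] b]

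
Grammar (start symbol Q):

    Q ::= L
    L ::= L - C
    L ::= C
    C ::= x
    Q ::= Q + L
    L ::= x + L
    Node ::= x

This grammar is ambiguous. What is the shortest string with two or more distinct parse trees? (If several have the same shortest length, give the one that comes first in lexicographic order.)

length 1: no string has ≥2 trees
length 3: x + x has 2 parse trees

Two derivations of x + x:
  Q ⇒ L ⇒ x + L ⇒ x + C ⇒ x + x
  Q ⇒ Q + L ⇒ L + L ⇒ C + L ⇒ x + L ⇒ x + C ⇒ x + x

x + x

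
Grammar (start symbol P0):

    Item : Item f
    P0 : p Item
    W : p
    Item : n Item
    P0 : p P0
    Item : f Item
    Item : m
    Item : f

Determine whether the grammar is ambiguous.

Witness: p f f

Derivation 1: P0 ⇒ p Item ⇒ p Item f ⇒ p f f
Derivation 2: P0 ⇒ p Item ⇒ p f Item ⇒ p f f

Two distinct leftmost derivations for the same string.

Ambiguous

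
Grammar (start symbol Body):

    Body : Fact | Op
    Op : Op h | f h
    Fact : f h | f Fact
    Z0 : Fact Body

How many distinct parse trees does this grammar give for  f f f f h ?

Parse trees for f f f f h:
  [Body [Fact f [Fact f [Fact f [Fact f h]]]]]

1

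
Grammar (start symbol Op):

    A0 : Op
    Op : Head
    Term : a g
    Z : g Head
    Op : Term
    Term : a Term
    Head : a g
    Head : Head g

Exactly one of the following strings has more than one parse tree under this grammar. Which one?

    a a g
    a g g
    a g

a a g: 1 tree
a g g: 1 tree
a g: 2 trees

a g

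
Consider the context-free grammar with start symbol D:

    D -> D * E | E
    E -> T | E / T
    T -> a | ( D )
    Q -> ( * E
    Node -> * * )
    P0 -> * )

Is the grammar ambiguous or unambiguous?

Unambiguous

Only D, E, T are reachable from D; ignoring the rest: The grammar is stratified — D handles '*' (left-recursive), E handles '/', T atoms. Each operator has a fixed associativity and precedence level, so every string has one parse.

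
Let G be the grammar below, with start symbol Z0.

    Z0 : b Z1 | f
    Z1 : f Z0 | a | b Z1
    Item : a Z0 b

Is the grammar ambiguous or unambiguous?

Unambiguous

Only Z0, Z1 are reachable from Z0; ignoring the rest: Restricted to the reachable nonterminals, every rule has the form A → t or A → t B, and no two rules for the same A share a first terminal. The grammar encodes a DFA — one run per string.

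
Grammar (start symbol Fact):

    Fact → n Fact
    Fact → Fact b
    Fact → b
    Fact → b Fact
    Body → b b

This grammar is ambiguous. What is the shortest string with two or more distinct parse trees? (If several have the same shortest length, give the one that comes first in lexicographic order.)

length 1: no string has ≥2 trees
length 2: b b has 2 parse trees

Two derivations of b b:
  Fact ⇒ Fact b ⇒ b b
  Fact ⇒ b Fact ⇒ b b

b b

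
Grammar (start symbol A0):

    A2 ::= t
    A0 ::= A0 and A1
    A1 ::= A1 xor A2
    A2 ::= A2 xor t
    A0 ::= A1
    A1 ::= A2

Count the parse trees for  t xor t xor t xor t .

Parse trees for t xor t xor t xor t:
  [A0 [A1 [A1 [A2 t]] xor [A2 [A2 [A2 t] xor t] xor t]]]
  [A0 [A1 [A1 [A1 [A2 t]] xor [A2 t]] xor [A2 [A2 t] xor t]]]
  [A0 [A1 [A1 [A2 [A2 t] xor t]] xor [A2 [A2 t] xor t]]]
  [A0 [A1 [A1 [A1 [A2 t]] xor [A2 [A2 t] xor t]] xor [A2 t]]]
  [A0 [A1 [A1 [A1 [A1 [A2 t]] xor [A2 t]] xor [A2 t]] xor [A2 t]]]
  [A0 [A1 [A1 [A1 [A2 [A2 t] xor t]] xor [A2 t]] xor [A2 t]]]
  [A0 [A1 [A1 [A2 [A2 [A2 t] xor t] xor t]] xor [A2 t]]]
  [A0 [A1 [A2 [A2 [A2 [A2 t] xor t] xor t] xor t]]]

8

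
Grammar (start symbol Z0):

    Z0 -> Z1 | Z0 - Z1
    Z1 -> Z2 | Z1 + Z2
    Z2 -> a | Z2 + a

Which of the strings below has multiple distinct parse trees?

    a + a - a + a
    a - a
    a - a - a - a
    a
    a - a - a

a + a - a + a

a + a - a + a: 4 trees
a - a: 1 tree
a - a - a - a: 1 tree
a: 1 tree
a - a - a: 1 tree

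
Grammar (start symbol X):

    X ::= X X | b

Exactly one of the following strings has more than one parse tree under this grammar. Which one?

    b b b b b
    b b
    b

b b b b b: 14 trees
b b: 1 tree
b: 1 tree

b b b b b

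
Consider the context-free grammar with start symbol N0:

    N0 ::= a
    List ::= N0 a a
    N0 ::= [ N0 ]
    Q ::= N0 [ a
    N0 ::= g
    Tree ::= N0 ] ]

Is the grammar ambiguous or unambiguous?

(Tree, Q, List are unreachable from N0, so their rules don't affect L(N0).) L(N0) is { openⁿ atom closeⁿ : n ≥ 0 }. The bracket depth fixes n, and the derivation is forced at every step.

Unambiguous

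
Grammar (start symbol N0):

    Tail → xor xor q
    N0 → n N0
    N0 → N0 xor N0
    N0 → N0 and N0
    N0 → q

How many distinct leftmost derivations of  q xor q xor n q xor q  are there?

Parse trees for q xor q xor n q xor q:
  [N0 [N0 q] xor [N0 [N0 q] xor [N0 n [N0 [N0 q] xor [N0 q]]]]]
  [N0 [N0 q] xor [N0 [N0 q] xor [N0 [N0 n [N0 q]] xor [N0 q]]]]
  [N0 [N0 q] xor [N0 [N0 [N0 q] xor [N0 n [N0 q]]] xor [N0 q]]]
  [N0 [N0 [N0 q] xor [N0 q]] xor [N0 n [N0 [N0 q] xor [N0 q]]]]
  [N0 [N0 [N0 q] xor [N0 q]] xor [N0 [N0 n [N0 q]] xor [N0 q]]]
  [N0 [N0 [N0 q] xor [N0 [N0 q] xor [N0 n [N0 q]]]] xor [N0 q]]
  [N0 [N0 [N0 [N0 q] xor [N0 q]] xor [N0 n [N0 q]]] xor [N0 q]]

7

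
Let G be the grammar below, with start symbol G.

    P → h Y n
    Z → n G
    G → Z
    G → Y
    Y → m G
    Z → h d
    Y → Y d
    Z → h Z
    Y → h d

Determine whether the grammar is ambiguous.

Witness: h d

Derivation 1: G ⇒ Z ⇒ h d
Derivation 2: G ⇒ Y ⇒ h d

Two distinct leftmost derivations for the same string.

Ambiguous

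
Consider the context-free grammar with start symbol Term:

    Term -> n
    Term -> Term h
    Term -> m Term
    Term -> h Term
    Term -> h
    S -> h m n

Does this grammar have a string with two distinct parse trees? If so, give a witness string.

Witness: h h

Derivation 1: Term ⇒ Term h ⇒ h h
Derivation 2: Term ⇒ h Term ⇒ h h

Two distinct leftmost derivations for the same string.

Ambiguous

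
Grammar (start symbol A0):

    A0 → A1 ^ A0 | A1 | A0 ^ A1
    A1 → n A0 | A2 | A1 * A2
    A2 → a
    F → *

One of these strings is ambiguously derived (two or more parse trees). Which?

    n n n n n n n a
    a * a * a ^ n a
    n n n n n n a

a * a * a ^ n a

n n n n n n n a: 1 tree
a * a * a ^ n a: 2 trees
n n n n n n a: 1 tree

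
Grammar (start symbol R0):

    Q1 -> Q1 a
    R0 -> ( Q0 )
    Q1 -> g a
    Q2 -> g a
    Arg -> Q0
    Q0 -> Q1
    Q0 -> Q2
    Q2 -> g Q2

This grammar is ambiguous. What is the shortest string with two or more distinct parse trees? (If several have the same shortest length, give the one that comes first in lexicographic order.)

length 4: ( g a ) has 2 parse trees

Two derivations of ( g a ):
  R0 ⇒ ( Q0 ) ⇒ ( Q1 ) ⇒ ( g a )
  R0 ⇒ ( Q0 ) ⇒ ( Q2 ) ⇒ ( g a )

( g a )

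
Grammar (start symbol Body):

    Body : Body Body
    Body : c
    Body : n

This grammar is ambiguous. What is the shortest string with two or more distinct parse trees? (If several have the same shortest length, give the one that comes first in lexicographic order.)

c c c

length 1: no string has ≥2 trees
length 2: no string has ≥2 trees
length 3: c c c has 2 parse trees

Two derivations of c c c:
  Body ⇒ Body Body ⇒ Body Body Body ⇒ c Body Body ⇒ c c Body ⇒ c c c
  Body ⇒ Body Body ⇒ c Body ⇒ c Body Body ⇒ c c Body ⇒ c c c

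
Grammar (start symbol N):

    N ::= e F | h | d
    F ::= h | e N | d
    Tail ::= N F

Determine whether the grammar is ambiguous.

Unambiguous

Only N, F are reachable from N; ignoring the rest: Each reachable nonterminal has at most one production per leading terminal, and all productions are right-linear; the derivation is determined token-by-token.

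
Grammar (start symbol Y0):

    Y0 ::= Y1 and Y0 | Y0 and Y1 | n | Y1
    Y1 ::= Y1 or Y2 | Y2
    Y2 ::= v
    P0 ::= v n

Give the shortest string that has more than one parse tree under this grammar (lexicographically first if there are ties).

v and v

length 1: no string has ≥2 trees
length 3: v and v has 2 parse trees

Two derivations of v and v:
  Y0 ⇒ Y1 and Y0 ⇒ Y2 and Y0 ⇒ v and Y0 ⇒ v and Y1 ⇒ v and Y2 ⇒ v and v
  Y0 ⇒ Y0 and Y1 ⇒ Y1 and Y1 ⇒ Y2 and Y1 ⇒ v and Y1 ⇒ v and Y2 ⇒ v and v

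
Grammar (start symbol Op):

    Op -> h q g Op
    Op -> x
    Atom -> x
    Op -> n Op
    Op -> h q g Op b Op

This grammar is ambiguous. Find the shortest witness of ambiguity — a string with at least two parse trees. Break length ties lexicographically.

h q g h q g x b x

length 1: no string has ≥2 trees
length 2: no string has ≥2 trees
length 3: no string has ≥2 trees
length 4: no string has ≥2 trees
length 5: no string has ≥2 trees
length 6: no string has ≥2 trees
length 7: no string has ≥2 trees
length 8: no string has ≥2 trees
length 9: h q g h q g x b x has 2 parse trees

Two derivations of h q g h q g x b x:
  Op ⇒ h q g Op ⇒ h q g h q g Op b Op ⇒ h q g h q g x b Op ⇒ h q g h q g x b x
  Op ⇒ h q g Op b Op ⇒ h q g h q g Op b Op ⇒ h q g h q g x b Op ⇒ h q g h q g x b x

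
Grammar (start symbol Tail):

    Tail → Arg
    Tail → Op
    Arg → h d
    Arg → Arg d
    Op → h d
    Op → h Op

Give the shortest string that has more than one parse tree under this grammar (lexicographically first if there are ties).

h d

length 2: h d has 2 parse trees

Two derivations of h d:
  Tail ⇒ Arg ⇒ h d
  Tail ⇒ Op ⇒ h d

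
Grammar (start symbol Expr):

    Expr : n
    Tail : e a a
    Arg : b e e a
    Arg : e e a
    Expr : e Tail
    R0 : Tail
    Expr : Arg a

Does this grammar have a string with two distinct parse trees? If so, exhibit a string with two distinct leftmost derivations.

Ambiguous

Witness: e e a a

Derivation 1: Expr ⇒ e Tail ⇒ e e a a
Derivation 2: Expr ⇒ Arg a ⇒ e e a a

Two distinct leftmost derivations for the same string.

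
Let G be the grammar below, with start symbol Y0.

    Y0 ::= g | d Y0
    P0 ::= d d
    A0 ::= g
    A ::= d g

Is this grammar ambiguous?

Unambiguous

Only Y0 is reachable from Y0; ignoring the rest: Restricted to the reachable nonterminals, every rule has the form A → t or A → t B, and no two rules for the same A share a first terminal. The grammar encodes a DFA — one run per string.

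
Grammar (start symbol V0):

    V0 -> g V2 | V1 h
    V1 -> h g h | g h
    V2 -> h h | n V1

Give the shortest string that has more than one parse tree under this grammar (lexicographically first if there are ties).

g h h

length 3: g h h has 2 parse trees

Two derivations of g h h:
  V0 ⇒ g V2 ⇒ g h h
  V0 ⇒ V1 h ⇒ g h h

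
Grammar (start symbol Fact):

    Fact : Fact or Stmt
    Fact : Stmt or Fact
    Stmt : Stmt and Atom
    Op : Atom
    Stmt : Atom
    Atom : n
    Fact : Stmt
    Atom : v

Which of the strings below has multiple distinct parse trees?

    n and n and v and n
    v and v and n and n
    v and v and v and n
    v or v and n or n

v or v and n or n

n and n and v and n: 1 tree
v and v and n and n: 1 tree
v and v and v and n: 1 tree
v or v and n or n: 4 trees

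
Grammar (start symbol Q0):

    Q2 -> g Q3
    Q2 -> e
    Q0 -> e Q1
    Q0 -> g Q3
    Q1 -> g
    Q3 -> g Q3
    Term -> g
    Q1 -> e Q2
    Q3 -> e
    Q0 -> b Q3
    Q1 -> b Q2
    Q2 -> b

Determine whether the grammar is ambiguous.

(Term is unreachable from Q0, so its rules don't affect L(Q0).) Restricted to the reachable nonterminals, every rule has the form A → t or A → t B, and no two rules for the same A share a first terminal. The grammar encodes a DFA — one run per string.

Unambiguous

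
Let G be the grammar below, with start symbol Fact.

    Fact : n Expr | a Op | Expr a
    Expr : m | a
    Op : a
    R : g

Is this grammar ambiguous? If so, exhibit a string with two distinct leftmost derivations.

Ambiguous

Witness: a a

Derivation 1: Fact ⇒ a Op ⇒ a a
Derivation 2: Fact ⇒ Expr a ⇒ a a

Two distinct leftmost derivations for the same string.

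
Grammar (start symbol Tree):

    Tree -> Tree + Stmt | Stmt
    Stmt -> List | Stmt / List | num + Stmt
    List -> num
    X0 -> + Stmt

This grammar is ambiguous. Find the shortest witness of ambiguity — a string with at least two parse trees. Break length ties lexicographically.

num + num

length 1: no string has ≥2 trees
length 3: num + num has 2 parse trees

Two derivations of num + num:
  Tree ⇒ Tree + Stmt ⇒ Stmt + Stmt ⇒ List + Stmt ⇒ num + Stmt ⇒ num + List ⇒ num + num
  Tree ⇒ Stmt ⇒ num + Stmt ⇒ num + List ⇒ num + num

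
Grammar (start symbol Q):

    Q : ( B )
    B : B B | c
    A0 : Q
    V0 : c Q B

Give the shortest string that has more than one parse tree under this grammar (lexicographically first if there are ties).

length 3: no string has ≥2 trees
length 4: no string has ≥2 trees
length 5: ( c c c ) has 2 parse trees

Two derivations of ( c c c ):
  Q ⇒ ( B ) ⇒ ( B B ) ⇒ ( B B B ) ⇒ ( c B B ) ⇒ ( c c B ) ⇒ ( c c c )
  Q ⇒ ( B ) ⇒ ( B B ) ⇒ ( c B ) ⇒ ( c B B ) ⇒ ( c c B ) ⇒ ( c c c )

( c c c )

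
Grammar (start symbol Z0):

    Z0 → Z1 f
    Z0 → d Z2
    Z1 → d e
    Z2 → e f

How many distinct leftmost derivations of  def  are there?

Parse trees for def:
  [Z0 [Z1 d e] f]
  [Z0 d [Z2 e f]]

2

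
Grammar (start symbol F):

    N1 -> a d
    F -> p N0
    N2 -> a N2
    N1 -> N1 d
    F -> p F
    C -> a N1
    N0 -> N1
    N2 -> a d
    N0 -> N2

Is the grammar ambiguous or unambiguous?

Witness: p a d

Derivation 1: F ⇒ p N0 ⇒ p N1 ⇒ p a d
Derivation 2: F ⇒ p N0 ⇒ p N2 ⇒ p a d

Two distinct leftmost derivations for the same string.

Ambiguous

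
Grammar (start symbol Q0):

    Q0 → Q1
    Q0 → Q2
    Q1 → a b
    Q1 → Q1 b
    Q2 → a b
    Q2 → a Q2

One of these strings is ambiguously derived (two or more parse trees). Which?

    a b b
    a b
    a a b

a b

a b b: 1 tree
a b: 2 trees
a a b: 1 tree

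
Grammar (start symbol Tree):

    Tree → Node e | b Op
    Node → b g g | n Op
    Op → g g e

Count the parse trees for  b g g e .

Parse trees for b g g e:
  [Tree [Node b g g] e]
  [Tree b [Op g g e]]

2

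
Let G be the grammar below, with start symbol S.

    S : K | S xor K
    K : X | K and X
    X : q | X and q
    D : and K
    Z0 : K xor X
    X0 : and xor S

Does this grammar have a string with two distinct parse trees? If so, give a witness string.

Witness: q and q

Derivation 1: S ⇒ K ⇒ X ⇒ X and q ⇒ q and q
Derivation 2: S ⇒ K ⇒ K and X ⇒ X and X ⇒ q and X ⇒ q and q

Two distinct leftmost derivations for the same string.

Ambiguous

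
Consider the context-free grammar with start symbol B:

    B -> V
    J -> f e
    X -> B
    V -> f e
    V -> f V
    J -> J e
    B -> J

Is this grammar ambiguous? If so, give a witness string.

Ambiguous

Witness: f e

Derivation 1: B ⇒ V ⇒ f e
Derivation 2: B ⇒ J ⇒ f e

Two distinct leftmost derivations for the same string.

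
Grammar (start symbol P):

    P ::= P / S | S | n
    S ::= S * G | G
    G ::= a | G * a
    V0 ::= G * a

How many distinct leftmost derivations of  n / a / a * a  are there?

2

Parse trees for n / a / a * a:
  [P [P [P n] / [S [G a]]] / [S [S [G a]] * [G a]]]
  [P [P [P n] / [S [G a]]] / [S [G [G a] * a]]]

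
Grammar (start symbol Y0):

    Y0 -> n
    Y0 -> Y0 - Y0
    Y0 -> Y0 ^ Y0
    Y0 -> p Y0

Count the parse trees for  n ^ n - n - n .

Parse trees for n ^ n - n - n:
  [Y0 [Y0 [Y0 n] ^ [Y0 n]] - [Y0 [Y0 n] - [Y0 n]]]
  [Y0 [Y0 [Y0 [Y0 n] ^ [Y0 n]] - [Y0 n]] - [Y0 n]]
  [Y0 [Y0 [Y0 n] ^ [Y0 [Y0 n] - [Y0 n]]] - [Y0 n]]
  [Y0 [Y0 n] ^ [Y0 [Y0 n] - [Y0 [Y0 n] - [Y0 n]]]]
  [Y0 [Y0 n] ^ [Y0 [Y0 [Y0 n] - [Y0 n]] - [Y0 n]]]

5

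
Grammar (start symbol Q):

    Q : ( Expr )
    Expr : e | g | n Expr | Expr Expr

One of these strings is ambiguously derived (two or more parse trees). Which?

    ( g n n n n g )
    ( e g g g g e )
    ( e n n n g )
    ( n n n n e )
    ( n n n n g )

( e g g g g e )

( g n n n n g ): 1 tree
( e g g g g e ): 42 trees
( e n n n g ): 1 tree
( n n n n e ): 1 tree
( n n n n g ): 1 tree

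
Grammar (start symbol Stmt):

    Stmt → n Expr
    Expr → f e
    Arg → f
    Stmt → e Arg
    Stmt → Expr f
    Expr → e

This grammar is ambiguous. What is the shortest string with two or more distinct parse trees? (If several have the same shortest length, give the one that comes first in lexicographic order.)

e f

length 2: e f has 2 parse trees

Two derivations of e f:
  Stmt ⇒ e Arg ⇒ e f
  Stmt ⇒ Expr f ⇒ e f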